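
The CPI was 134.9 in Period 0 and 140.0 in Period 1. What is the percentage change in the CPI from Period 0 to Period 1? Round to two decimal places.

Change = (140.0 − 134.9) / 134.9 × 100
       = 5.1 / 134.9 × 100 = 3.7806%

3.78%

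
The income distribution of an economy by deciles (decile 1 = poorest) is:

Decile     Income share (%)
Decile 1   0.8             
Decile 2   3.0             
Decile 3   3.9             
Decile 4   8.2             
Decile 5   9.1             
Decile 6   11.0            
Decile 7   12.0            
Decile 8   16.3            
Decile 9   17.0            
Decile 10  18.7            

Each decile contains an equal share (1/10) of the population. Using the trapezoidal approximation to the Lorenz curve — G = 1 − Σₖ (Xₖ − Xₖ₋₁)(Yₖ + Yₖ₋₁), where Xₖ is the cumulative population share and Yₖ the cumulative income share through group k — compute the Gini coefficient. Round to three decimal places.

Cumulative income shares Yₖ: 0.0080, 0.0380, 0.0770, 0.1590, 0.2500, 0.3600, 0.4800, 0.6430, 0.8130, 1.0000
Σ (Xₖ−Xₖ₋₁)(Yₖ+Yₖ₋₁) = (1/10)(0.0080+0.0000) + (1/10)(0.0380+0.0080) + (1/10)(0.0770+0.0380) + (1/10)(0.1590+0.0770) + (1/10)(0.2500+0.1590) + (1/10)(0.3600+0.2500) + (1/10)(0.4800+0.3600) + (1/10)(0.6430+0.4800) + (1/10)(0.8130+0.6430) + (1/10)(1.0000+0.8130)
  = 0.0008 + 0.0046 + 0.0115 + 0.0236 + 0.0409 + 0.0610 + 0.0840 + 0.1123 + 0.1456 + 0.1813 = 0.6656
G = 1 − 0.6656 = 0.3344

0.334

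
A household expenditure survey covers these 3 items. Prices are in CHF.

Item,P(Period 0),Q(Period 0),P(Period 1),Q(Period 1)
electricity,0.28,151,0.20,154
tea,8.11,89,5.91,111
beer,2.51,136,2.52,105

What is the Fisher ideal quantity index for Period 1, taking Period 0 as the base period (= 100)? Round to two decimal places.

Laspeyres component (base-period weights):
ΣP(Period 0)Q(Period 1) = 0.28×154 + 8.11×111 + 2.51×105 = 43.12 + 900.21 + 263.55 = 1206.88
ΣP(Period 0)Q(Period 0) = 0.28×151 + 8.11×89 + 2.51×136 = 42.28 + 721.79 + 341.36 = 1105.43
L = 1206.88 / 1105.43 × 100 = 109.1774
Paasche component (current-period weights):
ΣP(Period 1)Q(Period 1) = 0.20×154 + 5.91×111 + 2.52×105 = 30.8 + 656.01 + 264.6 = 951.41
ΣP(Period 1)Q(Period 0) = 0.20×151 + 5.91×89 + 2.52×136 = 30.2 + 525.99 + 342.72 = 898.91
P = 951.41 / 898.91 × 100 = 105.8404
Fisher = √(L × P) = √(109.1774 × 105.8404) = 107.4960

107.50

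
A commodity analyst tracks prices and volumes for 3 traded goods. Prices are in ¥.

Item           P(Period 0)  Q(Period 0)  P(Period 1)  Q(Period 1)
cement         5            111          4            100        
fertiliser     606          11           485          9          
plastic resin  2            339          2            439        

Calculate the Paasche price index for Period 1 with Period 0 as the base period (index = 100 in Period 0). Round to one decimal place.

Paasche price index uses current-period quantities as weights.
ΣP(Period 1)·Q(Period 1) = 4×100 + 485×9 + 2×439 = 400 + 4365 + 878 = 5643
ΣP(Period 0)·Q(Period 1) = 5×100 + 606×9 + 2×439 = 500 + 5454 + 878 = 6832
Index = 5643 / 6832 × 100 = 82.5966

82.6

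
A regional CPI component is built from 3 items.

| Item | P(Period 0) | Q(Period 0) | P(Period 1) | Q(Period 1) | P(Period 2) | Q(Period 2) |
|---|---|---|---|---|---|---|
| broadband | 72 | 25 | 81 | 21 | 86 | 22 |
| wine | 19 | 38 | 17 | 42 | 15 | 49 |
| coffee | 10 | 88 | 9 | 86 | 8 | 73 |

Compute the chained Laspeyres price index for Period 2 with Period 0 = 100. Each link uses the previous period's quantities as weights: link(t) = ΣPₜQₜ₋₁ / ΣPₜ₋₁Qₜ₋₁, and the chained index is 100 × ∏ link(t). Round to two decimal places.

99.72

Link Period 0→Period 1:
ΣP(Period 1)Q(Period 0) = 81×25 + 17×38 + 9×88 = 2025 + 646 + 792 = 3463
ΣP(Period 0)Q(Period 0) = 72×25 + 19×38 + 10×88 = 1800 + 722 + 880 = 3402
link = 3463/3402 = 1.017931
Link Period 1→Period 2:
ΣP(Period 2)Q(Period 1) = 86×21 + 15×42 + 8×86 = 1806 + 630 + 688 = 3124
ΣP(Period 1)Q(Period 1) = 81×21 + 17×42 + 9×86 = 1701 + 714 + 774 = 3189
link = 3124/3189 = 0.979617
Chained index = 100 × 1.017931 × 0.979617 = 99.7183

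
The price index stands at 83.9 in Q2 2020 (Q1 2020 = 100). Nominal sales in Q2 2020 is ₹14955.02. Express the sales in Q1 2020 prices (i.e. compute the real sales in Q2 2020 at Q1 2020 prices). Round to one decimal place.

17824.8

Real = Nominal ÷ (Index/100) = 14955.02 ÷ (83.9/100)
     = 14955.02 ÷ 0.839 = 17824.8153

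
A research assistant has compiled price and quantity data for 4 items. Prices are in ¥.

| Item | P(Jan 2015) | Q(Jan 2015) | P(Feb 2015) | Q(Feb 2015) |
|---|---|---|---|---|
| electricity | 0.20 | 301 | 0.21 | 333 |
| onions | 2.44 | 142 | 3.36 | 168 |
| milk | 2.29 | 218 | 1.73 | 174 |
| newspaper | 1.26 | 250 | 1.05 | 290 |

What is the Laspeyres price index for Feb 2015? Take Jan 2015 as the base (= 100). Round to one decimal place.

Laspeyres price index uses base-period quantities as weights.
ΣP(Feb 2015)·Q(Jan 2015) = 0.21×301 + 3.36×142 + 1.73×218 + 1.05×250 = 63.21 + 477.12 + 377.14 + 262.5 = 1179.97
ΣP(Jan 2015)·Q(Jan 2015) = 0.20×301 + 2.44×142 + 2.29×218 + 1.26×250 = 60.2 + 346.48 + 499.22 + 315 = 1220.9
Index = 1179.97 / 1220.9 × 100 = 96.6476

96.6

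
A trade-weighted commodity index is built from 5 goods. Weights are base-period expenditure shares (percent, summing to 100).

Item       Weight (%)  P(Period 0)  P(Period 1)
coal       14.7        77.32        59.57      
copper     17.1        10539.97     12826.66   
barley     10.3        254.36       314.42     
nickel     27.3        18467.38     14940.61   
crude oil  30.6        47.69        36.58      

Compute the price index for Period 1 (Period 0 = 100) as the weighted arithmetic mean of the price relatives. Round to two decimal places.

90.43

coal: 14.7 × (59.57/77.32) = 14.7 × 0.770435 = 11.3254
copper: 17.1 × (12826.66/10539.97) = 17.1 × 1.216954 = 20.8099
barley: 10.3 × (314.42/254.36) = 10.3 × 1.236122 = 12.7321
nickel: 27.3 × (14940.61/18467.38) = 27.3 × 0.809027 = 22.0864
crude oil: 30.6 × (36.58/47.69) = 30.6 × 0.767037 = 23.4713
Index = Σ wᵢ·(p₁ᵢ/p₀ᵢ) = 11.3254 + 20.8099 + 12.7321 + 22.0864 + 23.4713 = 90.4251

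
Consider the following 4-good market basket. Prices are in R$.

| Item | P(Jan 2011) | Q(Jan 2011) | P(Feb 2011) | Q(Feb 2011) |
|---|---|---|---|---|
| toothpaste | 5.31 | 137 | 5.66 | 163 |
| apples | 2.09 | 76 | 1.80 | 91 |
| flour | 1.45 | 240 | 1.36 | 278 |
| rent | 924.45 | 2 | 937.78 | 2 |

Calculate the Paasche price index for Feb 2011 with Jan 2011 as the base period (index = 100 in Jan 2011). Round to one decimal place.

101.0

Paasche price index uses current-period quantities as weights.
ΣP(Feb 2011)·Q(Feb 2011) = 5.66×163 + 1.80×91 + 1.36×278 + 937.78×2 = 922.58 + 163.8 + 378.08 + 1875.56 = 3340.02
ΣP(Jan 2011)·Q(Feb 2011) = 5.31×163 + 2.09×91 + 1.45×278 + 924.45×2 = 865.53 + 190.19 + 403.1 + 1848.9 = 3307.72
Index = 3340.02 / 3307.72 × 100 = 100.9765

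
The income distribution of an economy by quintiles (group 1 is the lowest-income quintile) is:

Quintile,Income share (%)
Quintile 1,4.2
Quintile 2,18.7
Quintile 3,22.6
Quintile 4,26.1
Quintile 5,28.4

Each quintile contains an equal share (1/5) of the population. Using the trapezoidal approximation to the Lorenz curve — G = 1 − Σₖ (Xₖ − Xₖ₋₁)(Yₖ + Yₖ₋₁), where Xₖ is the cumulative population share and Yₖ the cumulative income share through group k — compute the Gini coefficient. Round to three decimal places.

Cumulative income shares Yₖ: 0.0420, 0.2290, 0.4550, 0.7160, 1.0000
Σ (Xₖ−Xₖ₋₁)(Yₖ+Yₖ₋₁) = (1/5)(0.0420+0.0000) + (1/5)(0.2290+0.0420) + (1/5)(0.4550+0.2290) + (1/5)(0.7160+0.4550) + (1/5)(1.0000+0.7160)
  = 0.0084 + 0.0542 + 0.1368 + 0.2342 + 0.3432 = 0.7768
G = 1 − 0.7768 = 0.2232

0.223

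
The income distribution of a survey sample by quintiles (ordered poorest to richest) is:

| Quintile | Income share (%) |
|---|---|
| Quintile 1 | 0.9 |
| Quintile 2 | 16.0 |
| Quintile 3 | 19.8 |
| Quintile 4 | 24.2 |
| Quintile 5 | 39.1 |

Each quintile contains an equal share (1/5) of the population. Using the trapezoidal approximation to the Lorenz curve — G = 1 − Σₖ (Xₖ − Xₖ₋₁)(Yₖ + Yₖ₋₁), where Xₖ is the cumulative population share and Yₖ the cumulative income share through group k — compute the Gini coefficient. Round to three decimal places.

Cumulative income shares Yₖ: 0.0090, 0.1690, 0.3670, 0.6090, 1.0000
Σ (Xₖ−Xₖ₋₁)(Yₖ+Yₖ₋₁) = (1/5)(0.0090+0.0000) + (1/5)(0.1690+0.0090) + (1/5)(0.3670+0.1690) + (1/5)(0.6090+0.3670) + (1/5)(1.0000+0.6090)
  = 0.0018 + 0.0356 + 0.1072 + 0.1952 + 0.3218 = 0.6616
G = 1 − 0.6616 = 0.3384

0.338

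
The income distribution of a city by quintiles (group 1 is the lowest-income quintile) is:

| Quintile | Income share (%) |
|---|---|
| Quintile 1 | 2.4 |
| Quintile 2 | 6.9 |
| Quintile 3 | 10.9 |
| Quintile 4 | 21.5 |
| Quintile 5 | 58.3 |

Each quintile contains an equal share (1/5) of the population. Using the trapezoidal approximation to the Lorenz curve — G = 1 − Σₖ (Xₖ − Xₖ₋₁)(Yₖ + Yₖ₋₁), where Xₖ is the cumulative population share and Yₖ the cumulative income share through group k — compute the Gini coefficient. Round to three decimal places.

0.506

Cumulative income shares Yₖ: 0.0240, 0.0930, 0.2020, 0.4170, 1.0000
Σ (Xₖ−Xₖ₋₁)(Yₖ+Yₖ₋₁) = (1/5)(0.0240+0.0000) + (1/5)(0.0930+0.0240) + (1/5)(0.2020+0.0930) + (1/5)(0.4170+0.2020) + (1/5)(1.0000+0.4170)
  = 0.0048 + 0.0234 + 0.0590 + 0.1238 + 0.2834 = 0.4944
G = 1 − 0.4944 = 0.5056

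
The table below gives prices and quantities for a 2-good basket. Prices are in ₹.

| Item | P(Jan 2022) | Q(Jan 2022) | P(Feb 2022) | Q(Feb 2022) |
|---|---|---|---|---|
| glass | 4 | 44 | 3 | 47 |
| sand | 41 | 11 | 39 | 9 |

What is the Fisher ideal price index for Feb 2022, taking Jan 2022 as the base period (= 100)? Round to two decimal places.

88.90

Laspeyres component (base-period weights):
ΣP(Feb 2022)Q(Jan 2022) = 3×44 + 39×11 = 132 + 429 = 561
ΣP(Jan 2022)Q(Jan 2022) = 4×44 + 41×11 = 176 + 451 = 627
L = 561 / 627 × 100 = 89.4737
Paasche component (current-period weights):
ΣP(Feb 2022)Q(Feb 2022) = 3×47 + 39×9 = 141 + 351 = 492
ΣP(Jan 2022)Q(Feb 2022) = 4×47 + 41×9 = 188 + 369 = 557
P = 492 / 557 × 100 = 88.3303
Fisher = √(L × P) = √(89.4737 × 88.3303) = 88.9002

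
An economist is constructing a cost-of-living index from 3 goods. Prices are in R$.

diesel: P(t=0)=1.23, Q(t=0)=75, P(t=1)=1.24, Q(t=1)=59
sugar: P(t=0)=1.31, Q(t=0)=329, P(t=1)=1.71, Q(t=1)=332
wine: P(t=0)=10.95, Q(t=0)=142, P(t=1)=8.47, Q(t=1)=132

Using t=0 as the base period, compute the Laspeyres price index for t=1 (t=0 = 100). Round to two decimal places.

89.42

Laspeyres price index uses base-period quantities as weights.
ΣP(t=1)·Q(t=0) = 1.24×75 + 1.71×329 + 8.47×142 = 93 + 562.59 + 1202.74 = 1858.33
ΣP(t=0)·Q(t=0) = 1.23×75 + 1.31×329 + 10.95×142 = 92.25 + 430.99 + 1554.9 = 2078.14
Index = 1858.33 / 2078.14 × 100 = 89.4228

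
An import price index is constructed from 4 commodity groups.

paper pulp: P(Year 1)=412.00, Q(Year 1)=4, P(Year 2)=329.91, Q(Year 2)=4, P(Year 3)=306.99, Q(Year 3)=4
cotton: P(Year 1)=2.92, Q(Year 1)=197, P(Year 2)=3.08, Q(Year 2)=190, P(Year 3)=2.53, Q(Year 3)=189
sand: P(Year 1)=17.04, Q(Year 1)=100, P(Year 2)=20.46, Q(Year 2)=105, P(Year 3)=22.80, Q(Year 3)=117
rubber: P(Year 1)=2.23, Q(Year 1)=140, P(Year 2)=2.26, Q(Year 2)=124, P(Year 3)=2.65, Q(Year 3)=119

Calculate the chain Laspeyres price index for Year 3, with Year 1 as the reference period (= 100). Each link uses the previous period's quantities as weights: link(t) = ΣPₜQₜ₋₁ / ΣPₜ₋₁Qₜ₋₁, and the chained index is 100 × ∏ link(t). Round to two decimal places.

Link Year 1→Year 2:
ΣP(Year 2)Q(Year 1) = 329.91×4 + 3.08×197 + 20.46×100 + 2.26×140 = 1319.64 + 606.76 + 2046 + 316.4 = 4288.8
ΣP(Year 1)Q(Year 1) = 412.00×4 + 2.92×197 + 17.04×100 + 2.23×140 = 1648 + 575.24 + 1704 + 312.2 = 4239.44
link = 4288.8/4239.44 = 1.011643
Link Year 2→Year 3:
ΣP(Year 3)Q(Year 2) = 306.99×4 + 2.53×190 + 22.80×105 + 2.65×124 = 1227.96 + 480.7 + 2394 + 328.6 = 4431.26
ΣP(Year 2)Q(Year 2) = 329.91×4 + 3.08×190 + 20.46×105 + 2.26×124 = 1319.64 + 585.2 + 2148.3 + 280.24 = 4333.38
link = 4431.26/4333.38 = 1.022587
Chained index = 100 × 1.011643 × 1.022587 = 103.4493

103.45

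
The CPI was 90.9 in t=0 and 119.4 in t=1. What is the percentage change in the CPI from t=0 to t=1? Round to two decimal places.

31.35%

Change = (119.4 − 90.9) / 90.9 × 100
       = 28.5 / 90.9 × 100 = 31.3531%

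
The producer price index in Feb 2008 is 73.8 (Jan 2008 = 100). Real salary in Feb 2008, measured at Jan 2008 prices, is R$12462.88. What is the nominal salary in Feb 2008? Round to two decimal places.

Nominal = Real × (Index/100) = 12462.88 × (73.8/100)
        = 12462.88 × 0.738 = 9197.6054

9197.61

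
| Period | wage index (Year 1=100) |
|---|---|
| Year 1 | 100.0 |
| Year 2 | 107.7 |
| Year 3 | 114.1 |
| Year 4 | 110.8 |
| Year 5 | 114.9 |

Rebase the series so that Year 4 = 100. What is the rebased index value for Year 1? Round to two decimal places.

90.25

Rebased(Year 1) = 100.0 / 110.8 × 100 = 90.2527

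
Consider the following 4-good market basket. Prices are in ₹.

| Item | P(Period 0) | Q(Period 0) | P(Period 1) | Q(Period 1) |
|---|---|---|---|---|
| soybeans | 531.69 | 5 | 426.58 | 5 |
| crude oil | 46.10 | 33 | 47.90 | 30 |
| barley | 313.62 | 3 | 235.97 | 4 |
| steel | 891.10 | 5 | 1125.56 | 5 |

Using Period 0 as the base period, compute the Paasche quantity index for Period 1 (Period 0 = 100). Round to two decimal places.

Paasche quantity index uses current-period prices as weights.
ΣP(Period 1)·Q(Period 1) = 426.58×5 + 47.90×30 + 235.97×4 + 1125.56×5 = 2132.9 + 1437 + 943.88 + 5627.8 = 10141.58
ΣP(Period 1)·Q(Period 0) = 426.58×5 + 47.90×33 + 235.97×3 + 1125.56×5 = 2132.9 + 1580.7 + 707.91 + 5627.8 = 10049.31
Index = 10141.58 / 10049.31 × 100 = 100.9182

100.92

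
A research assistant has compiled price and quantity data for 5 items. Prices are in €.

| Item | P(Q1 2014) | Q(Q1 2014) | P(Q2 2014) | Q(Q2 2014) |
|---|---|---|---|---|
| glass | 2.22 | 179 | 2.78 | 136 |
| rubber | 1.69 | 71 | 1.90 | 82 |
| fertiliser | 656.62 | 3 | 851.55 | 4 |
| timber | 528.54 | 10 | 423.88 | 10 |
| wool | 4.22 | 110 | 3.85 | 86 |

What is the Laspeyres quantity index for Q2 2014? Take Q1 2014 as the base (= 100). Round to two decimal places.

Laspeyres quantity index uses base-period prices as weights.
ΣP(Q1 2014)·Q(Q2 2014) = 2.22×136 + 1.69×82 + 656.62×4 + 528.54×10 + 4.22×86 = 301.92 + 138.58 + 2626.48 + 5285.4 + 362.92 = 8715.3
ΣP(Q1 2014)·Q(Q1 2014) = 2.22×179 + 1.69×71 + 656.62×3 + 528.54×10 + 4.22×110 = 397.38 + 119.99 + 1969.86 + 5285.4 + 464.2 = 8236.83
Index = 8715.3 / 8236.83 × 100 = 105.8089

105.81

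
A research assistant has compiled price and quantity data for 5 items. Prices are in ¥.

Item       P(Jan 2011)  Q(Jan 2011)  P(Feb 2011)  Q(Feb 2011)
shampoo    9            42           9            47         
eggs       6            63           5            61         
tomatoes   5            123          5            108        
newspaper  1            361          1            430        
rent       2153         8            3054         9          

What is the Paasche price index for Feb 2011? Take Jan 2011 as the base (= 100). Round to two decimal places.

138.08

Paasche price index uses current-period quantities as weights.
ΣP(Feb 2011)·Q(Feb 2011) = 9×47 + 5×61 + 5×108 + 1×430 + 3054×9 = 423 + 305 + 540 + 430 + 27486 = 29184
ΣP(Jan 2011)·Q(Feb 2011) = 9×47 + 6×61 + 5×108 + 1×430 + 2153×9 = 423 + 366 + 540 + 430 + 19377 = 21136
Index = 29184 / 21136 × 100 = 138.0772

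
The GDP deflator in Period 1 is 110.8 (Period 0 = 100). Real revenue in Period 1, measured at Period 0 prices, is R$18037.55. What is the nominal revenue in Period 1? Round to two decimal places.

Nominal = Real × (Index/100) = 18037.55 × (110.8/100)
        = 18037.55 × 1.108 = 19985.6054

19985.61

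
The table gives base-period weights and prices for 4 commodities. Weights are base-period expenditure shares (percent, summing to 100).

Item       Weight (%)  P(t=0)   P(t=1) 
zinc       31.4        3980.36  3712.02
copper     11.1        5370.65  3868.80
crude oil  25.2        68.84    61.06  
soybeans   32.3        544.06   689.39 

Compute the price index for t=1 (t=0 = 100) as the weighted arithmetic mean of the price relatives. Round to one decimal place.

100.6

zinc: 31.4 × (3712.02/3980.36) = 31.4 × 0.932584 = 29.2831
copper: 11.1 × (3868.80/5370.65) = 11.1 × 0.720360 = 7.9960
crude oil: 25.2 × (61.06/68.84) = 25.2 × 0.886984 = 22.3520
soybeans: 32.3 × (689.39/544.06) = 32.3 × 1.267121 = 40.9280
Index = Σ wᵢ·(p₁ᵢ/p₀ᵢ) = 29.2831 + 7.9960 + 22.3520 + 40.9280 = 100.5592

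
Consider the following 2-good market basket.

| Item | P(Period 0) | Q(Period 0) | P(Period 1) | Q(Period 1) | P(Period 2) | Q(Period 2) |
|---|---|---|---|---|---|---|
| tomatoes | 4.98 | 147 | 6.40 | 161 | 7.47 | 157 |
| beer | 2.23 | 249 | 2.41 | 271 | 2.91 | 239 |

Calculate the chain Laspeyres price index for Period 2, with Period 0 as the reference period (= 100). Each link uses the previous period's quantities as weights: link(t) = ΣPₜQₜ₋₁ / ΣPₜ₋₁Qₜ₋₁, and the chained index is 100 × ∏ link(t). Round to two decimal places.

141.58

Link Period 0→Period 1:
ΣP(Period 1)Q(Period 0) = 6.40×147 + 2.41×249 = 940.8 + 600.09 = 1540.89
ΣP(Period 0)Q(Period 0) = 4.98×147 + 2.23×249 = 732.06 + 555.27 = 1287.33
link = 1540.89/1287.33 = 1.196966
Link Period 1→Period 2:
ΣP(Period 2)Q(Period 1) = 7.47×161 + 2.91×271 = 1202.67 + 788.61 = 1991.28
ΣP(Period 1)Q(Period 1) = 6.40×161 + 2.41×271 = 1030.4 + 653.11 = 1683.51
link = 1991.28/1683.51 = 1.182814
Chained index = 100 × 1.196966 × 1.182814 = 141.5788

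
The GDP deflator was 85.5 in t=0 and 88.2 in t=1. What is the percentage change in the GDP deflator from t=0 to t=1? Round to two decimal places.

3.16%

Change = (88.2 − 85.5) / 85.5 × 100
       = 2.7 / 85.5 × 100 = 3.1579%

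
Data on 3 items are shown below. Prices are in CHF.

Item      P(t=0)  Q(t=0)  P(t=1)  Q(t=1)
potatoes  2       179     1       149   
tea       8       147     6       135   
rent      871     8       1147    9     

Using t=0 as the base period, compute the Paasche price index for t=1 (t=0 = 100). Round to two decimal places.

Paasche price index uses current-period quantities as weights.
ΣP(t=1)·Q(t=1) = 1×149 + 6×135 + 1147×9 = 149 + 810 + 10323 = 11282
ΣP(t=0)·Q(t=1) = 2×149 + 8×135 + 871×9 = 298 + 1080 + 7839 = 9217
Index = 11282 / 9217 × 100 = 122.4043

122.40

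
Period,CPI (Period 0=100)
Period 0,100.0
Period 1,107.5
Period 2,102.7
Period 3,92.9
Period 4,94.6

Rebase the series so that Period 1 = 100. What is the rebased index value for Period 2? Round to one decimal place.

95.5

Rebased(Period 2) = 102.7 / 107.5 × 100 = 95.5349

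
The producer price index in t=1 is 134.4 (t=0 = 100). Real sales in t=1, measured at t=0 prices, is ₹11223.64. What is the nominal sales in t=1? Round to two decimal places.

15084.57

Nominal = Real × (Index/100) = 11223.64 × (134.4/100)
        = 11223.64 × 1.344 = 15084.5722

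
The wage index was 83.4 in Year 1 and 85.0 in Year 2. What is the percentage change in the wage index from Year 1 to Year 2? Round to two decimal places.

Change = (85.0 − 83.4) / 83.4 × 100
       = 1.6 / 83.4 × 100 = 1.9185%

1.92%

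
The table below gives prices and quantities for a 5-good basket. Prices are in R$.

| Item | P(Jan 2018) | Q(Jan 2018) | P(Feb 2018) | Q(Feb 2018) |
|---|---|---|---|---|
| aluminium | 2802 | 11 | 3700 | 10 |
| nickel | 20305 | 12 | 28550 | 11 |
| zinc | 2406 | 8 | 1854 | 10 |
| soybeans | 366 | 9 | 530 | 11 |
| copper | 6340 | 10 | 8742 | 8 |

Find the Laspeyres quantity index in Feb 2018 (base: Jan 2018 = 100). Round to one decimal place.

Laspeyres quantity index uses base-period prices as weights.
ΣP(Jan 2018)·Q(Feb 2018) = 2802×10 + 20305×11 + 2406×10 + 366×11 + 6340×8 = 28020 + 223355 + 24060 + 4026 + 50720 = 330181
ΣP(Jan 2018)·Q(Jan 2018) = 2802×11 + 20305×12 + 2406×8 + 366×9 + 6340×10 = 30822 + 243660 + 19248 + 3294 + 63400 = 360424
Index = 330181 / 360424 × 100 = 91.6090

91.6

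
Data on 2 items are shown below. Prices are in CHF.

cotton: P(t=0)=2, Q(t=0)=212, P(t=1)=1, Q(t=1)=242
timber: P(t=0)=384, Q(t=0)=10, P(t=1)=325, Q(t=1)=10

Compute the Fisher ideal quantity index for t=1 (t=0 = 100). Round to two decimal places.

101.14

Laspeyres component (base-period weights):
ΣP(t=0)Q(t=1) = 2×242 + 384×10 = 484 + 3840 = 4324
ΣP(t=0)Q(t=0) = 2×212 + 384×10 = 424 + 3840 = 4264
L = 4324 / 4264 × 100 = 101.4071
Paasche component (current-period weights):
ΣP(t=1)Q(t=1) = 1×242 + 325×10 = 242 + 3250 = 3492
ΣP(t=1)Q(t=0) = 1×212 + 325×10 = 212 + 3250 = 3462
P = 3492 / 3462 × 100 = 100.8666
Fisher = √(L × P) = √(101.4071 × 100.8666) = 101.1365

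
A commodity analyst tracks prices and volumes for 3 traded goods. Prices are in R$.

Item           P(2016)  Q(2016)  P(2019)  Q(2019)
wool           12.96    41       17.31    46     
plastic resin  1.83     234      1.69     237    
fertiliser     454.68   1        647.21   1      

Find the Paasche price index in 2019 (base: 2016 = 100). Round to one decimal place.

124.2

Paasche price index uses current-period quantities as weights.
ΣP(2019)·Q(2019) = 17.31×46 + 1.69×237 + 647.21×1 = 796.26 + 400.53 + 647.21 = 1844
ΣP(2016)·Q(2019) = 12.96×46 + 1.83×237 + 454.68×1 = 596.16 + 433.71 + 454.68 = 1484.55
Index = 1844 / 1484.55 × 100 = 124.2127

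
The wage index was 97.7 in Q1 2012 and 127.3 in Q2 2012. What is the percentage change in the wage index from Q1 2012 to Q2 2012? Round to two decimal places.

Change = (127.3 − 97.7) / 97.7 × 100
       = 29.6 / 97.7 × 100 = 30.2968%

30.30%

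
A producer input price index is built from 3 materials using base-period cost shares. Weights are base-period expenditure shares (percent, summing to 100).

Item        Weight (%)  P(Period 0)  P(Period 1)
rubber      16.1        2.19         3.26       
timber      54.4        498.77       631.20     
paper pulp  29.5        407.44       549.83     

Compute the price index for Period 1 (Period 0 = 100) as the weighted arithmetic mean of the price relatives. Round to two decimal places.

132.62

rubber: 16.1 × (3.26/2.19) = 16.1 × 1.488584 = 23.9662
timber: 54.4 × (631.20/498.77) = 54.4 × 1.265513 = 68.8439
paper pulp: 29.5 × (549.83/407.44) = 29.5 × 1.349475 = 39.8095
Index = Σ wᵢ·(p₁ᵢ/p₀ᵢ) = 23.9662 + 68.8439 + 39.8095 = 132.6196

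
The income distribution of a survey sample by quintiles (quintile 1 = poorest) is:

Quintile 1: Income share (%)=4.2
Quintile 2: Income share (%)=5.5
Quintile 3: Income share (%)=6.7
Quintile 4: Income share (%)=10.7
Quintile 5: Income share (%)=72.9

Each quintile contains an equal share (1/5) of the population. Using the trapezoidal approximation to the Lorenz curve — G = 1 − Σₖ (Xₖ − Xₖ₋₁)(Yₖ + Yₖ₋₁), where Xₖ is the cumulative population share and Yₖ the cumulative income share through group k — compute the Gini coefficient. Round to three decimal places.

Cumulative income shares Yₖ: 0.0420, 0.0970, 0.1640, 0.2710, 1.0000
Σ (Xₖ−Xₖ₋₁)(Yₖ+Yₖ₋₁) = (1/5)(0.0420+0.0000) + (1/5)(0.0970+0.0420) + (1/5)(0.1640+0.0970) + (1/5)(0.2710+0.1640) + (1/5)(1.0000+0.2710)
  = 0.0084 + 0.0278 + 0.0522 + 0.0870 + 0.2542 = 0.4296
G = 1 − 0.4296 = 0.5704

0.570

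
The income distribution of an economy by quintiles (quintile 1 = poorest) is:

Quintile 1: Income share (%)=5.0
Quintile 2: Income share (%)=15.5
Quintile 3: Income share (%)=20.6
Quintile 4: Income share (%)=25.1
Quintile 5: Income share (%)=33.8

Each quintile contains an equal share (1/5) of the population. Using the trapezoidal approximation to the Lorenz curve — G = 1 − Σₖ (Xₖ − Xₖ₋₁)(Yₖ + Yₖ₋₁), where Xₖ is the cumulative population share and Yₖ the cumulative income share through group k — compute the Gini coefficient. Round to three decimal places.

0.269

Cumulative income shares Yₖ: 0.0500, 0.2050, 0.4110, 0.6620, 1.0000
Σ (Xₖ−Xₖ₋₁)(Yₖ+Yₖ₋₁) = (1/5)(0.0500+0.0000) + (1/5)(0.2050+0.0500) + (1/5)(0.4110+0.2050) + (1/5)(0.6620+0.4110) + (1/5)(1.0000+0.6620)
  = 0.0100 + 0.0510 + 0.1232 + 0.2146 + 0.3324 = 0.7312
G = 1 − 0.7312 = 0.2688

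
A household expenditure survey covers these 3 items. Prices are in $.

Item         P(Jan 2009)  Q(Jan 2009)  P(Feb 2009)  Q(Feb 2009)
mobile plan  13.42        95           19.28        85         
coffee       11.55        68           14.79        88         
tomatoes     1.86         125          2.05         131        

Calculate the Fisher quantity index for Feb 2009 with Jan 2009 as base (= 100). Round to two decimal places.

Laspeyres component (base-period weights):
ΣP(Jan 2009)Q(Feb 2009) = 13.42×85 + 11.55×88 + 1.86×131 = 1140.7 + 1016.4 + 243.66 = 2400.76
ΣP(Jan 2009)Q(Jan 2009) = 13.42×95 + 11.55×68 + 1.86×125 = 1274.9 + 785.4 + 232.5 = 2292.8
L = 2400.76 / 2292.8 × 100 = 104.7087
Paasche component (current-period weights):
ΣP(Feb 2009)Q(Feb 2009) = 19.28×85 + 14.79×88 + 2.05×131 = 1638.8 + 1301.52 + 268.55 = 3208.87
ΣP(Feb 2009)Q(Jan 2009) = 19.28×95 + 14.79×68 + 2.05×125 = 1831.6 + 1005.72 + 256.25 = 3093.57
P = 3208.87 / 3093.57 × 100 = 103.7271
Fisher = √(L × P) = √(104.7087 × 103.7271) = 104.2167

104.22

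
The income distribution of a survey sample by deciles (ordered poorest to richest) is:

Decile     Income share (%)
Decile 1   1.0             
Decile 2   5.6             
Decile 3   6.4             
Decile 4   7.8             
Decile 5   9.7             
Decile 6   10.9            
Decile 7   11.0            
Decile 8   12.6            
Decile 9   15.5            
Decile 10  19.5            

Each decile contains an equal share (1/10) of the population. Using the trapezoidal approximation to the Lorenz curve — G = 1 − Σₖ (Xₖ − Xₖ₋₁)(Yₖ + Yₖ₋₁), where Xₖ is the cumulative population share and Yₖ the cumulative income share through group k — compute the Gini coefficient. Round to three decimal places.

0.278

Cumulative income shares Yₖ: 0.0100, 0.0660, 0.1300, 0.2080, 0.3050, 0.4140, 0.5240, 0.6500, 0.8050, 1.0000
Σ (Xₖ−Xₖ₋₁)(Yₖ+Yₖ₋₁) = (1/10)(0.0100+0.0000) + (1/10)(0.0660+0.0100) + (1/10)(0.1300+0.0660) + (1/10)(0.2080+0.1300) + (1/10)(0.3050+0.2080) + (1/10)(0.4140+0.3050) + (1/10)(0.5240+0.4140) + (1/10)(0.6500+0.5240) + (1/10)(0.8050+0.6500) + (1/10)(1.0000+0.8050)
  = 0.0010 + 0.0076 + 0.0196 + 0.0338 + 0.0513 + 0.0719 + 0.0938 + 0.1174 + 0.1455 + 0.1805 = 0.7224
G = 1 − 0.7224 = 0.2776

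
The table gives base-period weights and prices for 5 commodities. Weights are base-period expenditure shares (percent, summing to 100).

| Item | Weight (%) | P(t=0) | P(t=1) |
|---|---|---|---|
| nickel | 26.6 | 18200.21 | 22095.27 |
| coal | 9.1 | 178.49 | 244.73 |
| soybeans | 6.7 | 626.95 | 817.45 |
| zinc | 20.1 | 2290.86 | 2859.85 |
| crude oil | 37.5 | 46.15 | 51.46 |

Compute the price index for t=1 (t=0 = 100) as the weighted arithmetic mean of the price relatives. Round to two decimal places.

120.41

nickel: 26.6 × (22095.27/18200.21) = 26.6 × 1.214012 = 32.2927
coal: 9.1 × (244.73/178.49) = 9.1 × 1.371113 = 12.4771
soybeans: 6.7 × (817.45/626.95) = 6.7 × 1.303852 = 8.7358
zinc: 20.1 × (2859.85/2290.86) = 20.1 × 1.248374 = 25.0923
crude oil: 37.5 × (51.46/46.15) = 37.5 × 1.115060 = 41.8147
Index = Σ wᵢ·(p₁ᵢ/p₀ᵢ) = 32.2927 + 12.4771 + 8.7358 + 25.0923 + 41.8147 = 120.4127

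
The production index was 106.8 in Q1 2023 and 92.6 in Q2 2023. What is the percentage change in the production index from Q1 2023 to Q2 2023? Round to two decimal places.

Change = (92.6 − 106.8) / 106.8 × 100
       = -14.2 / 106.8 × 100 = -13.2959%

-13.30%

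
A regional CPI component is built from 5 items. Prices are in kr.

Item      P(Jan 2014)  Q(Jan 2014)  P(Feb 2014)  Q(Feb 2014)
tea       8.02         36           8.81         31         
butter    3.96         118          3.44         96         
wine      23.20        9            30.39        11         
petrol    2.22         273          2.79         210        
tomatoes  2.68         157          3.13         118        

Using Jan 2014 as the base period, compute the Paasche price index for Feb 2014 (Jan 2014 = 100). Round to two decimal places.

113.59

Paasche price index uses current-period quantities as weights.
ΣP(Feb 2014)·Q(Feb 2014) = 8.81×31 + 3.44×96 + 30.39×11 + 2.79×210 + 3.13×118 = 273.11 + 330.24 + 334.29 + 585.9 + 369.34 = 1892.88
ΣP(Jan 2014)·Q(Feb 2014) = 8.02×31 + 3.96×96 + 23.20×11 + 2.22×210 + 2.68×118 = 248.62 + 380.16 + 255.2 + 466.2 + 316.24 = 1666.42
Index = 1892.88 / 1666.42 × 100 = 113.5896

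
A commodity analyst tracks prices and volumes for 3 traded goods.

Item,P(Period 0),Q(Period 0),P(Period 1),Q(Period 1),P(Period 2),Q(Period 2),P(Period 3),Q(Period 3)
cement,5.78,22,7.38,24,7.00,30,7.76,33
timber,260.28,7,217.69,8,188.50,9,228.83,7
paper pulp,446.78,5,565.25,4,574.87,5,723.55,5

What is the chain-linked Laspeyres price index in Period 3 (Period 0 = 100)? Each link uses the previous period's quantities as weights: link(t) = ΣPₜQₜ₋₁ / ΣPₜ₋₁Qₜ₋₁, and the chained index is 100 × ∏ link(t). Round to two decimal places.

126.84

Link Period 0→Period 1:
ΣP(Period 1)Q(Period 0) = 7.38×22 + 217.69×7 + 565.25×5 = 162.36 + 1523.83 + 2826.25 = 4512.44
ΣP(Period 0)Q(Period 0) = 5.78×22 + 260.28×7 + 446.78×5 = 127.16 + 1821.96 + 2233.9 = 4183.02
link = 4512.44/4183.02 = 1.078752
Link Period 1→Period 2:
ΣP(Period 2)Q(Period 1) = 7.00×24 + 188.50×8 + 574.87×4 = 168 + 1508 + 2299.48 = 3975.48
ΣP(Period 1)Q(Period 1) = 7.38×24 + 217.69×8 + 565.25×4 = 177.12 + 1741.52 + 2261 = 4179.64
link = 3975.48/4179.64 = 0.951154
Link Period 2→Period 3:
ΣP(Period 3)Q(Period 2) = 7.76×30 + 228.83×9 + 723.55×5 = 232.8 + 2059.47 + 3617.75 = 5910.02
ΣP(Period 2)Q(Period 2) = 7.00×30 + 188.50×9 + 574.87×5 = 210 + 1696.5 + 2874.35 = 4780.85
link = 5910.02/4780.85 = 1.236186
Chained index = 100 × 1.078752 × 0.951154 × 1.236186 = 126.8399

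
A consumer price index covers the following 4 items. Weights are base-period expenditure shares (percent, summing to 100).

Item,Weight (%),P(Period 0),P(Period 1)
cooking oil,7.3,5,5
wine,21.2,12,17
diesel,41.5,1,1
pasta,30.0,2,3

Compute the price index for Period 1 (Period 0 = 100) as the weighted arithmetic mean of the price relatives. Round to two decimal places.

cooking oil: 7.3 × (5/5) = 7.3 × 1.000000 = 7.3000
wine: 21.2 × (17/12) = 21.2 × 1.416667 = 30.0333
diesel: 41.5 × (1/1) = 41.5 × 1.000000 = 41.5000
pasta: 30.0 × (3/2) = 30.0 × 1.500000 = 45.0000
Index = Σ wᵢ·(p₁ᵢ/p₀ᵢ) = 7.3000 + 30.0333 + 41.5000 + 45.0000 = 123.8333

123.83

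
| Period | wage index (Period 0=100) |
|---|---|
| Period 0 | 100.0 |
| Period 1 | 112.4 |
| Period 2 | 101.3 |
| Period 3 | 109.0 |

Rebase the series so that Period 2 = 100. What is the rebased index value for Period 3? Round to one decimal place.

107.6

Rebased(Period 3) = 109.0 / 101.3 × 100 = 107.6012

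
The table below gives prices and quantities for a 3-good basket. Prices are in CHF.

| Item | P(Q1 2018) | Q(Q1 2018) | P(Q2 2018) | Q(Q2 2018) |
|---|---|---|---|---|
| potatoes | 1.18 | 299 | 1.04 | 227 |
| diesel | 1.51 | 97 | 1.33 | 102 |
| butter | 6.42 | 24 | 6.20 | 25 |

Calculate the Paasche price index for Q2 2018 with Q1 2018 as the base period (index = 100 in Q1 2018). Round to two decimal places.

Paasche price index uses current-period quantities as weights.
ΣP(Q2 2018)·Q(Q2 2018) = 1.04×227 + 1.33×102 + 6.20×25 = 236.08 + 135.66 + 155 = 526.74
ΣP(Q1 2018)·Q(Q2 2018) = 1.18×227 + 1.51×102 + 6.42×25 = 267.86 + 154.02 + 160.5 = 582.38
Index = 526.74 / 582.38 × 100 = 90.4461

90.45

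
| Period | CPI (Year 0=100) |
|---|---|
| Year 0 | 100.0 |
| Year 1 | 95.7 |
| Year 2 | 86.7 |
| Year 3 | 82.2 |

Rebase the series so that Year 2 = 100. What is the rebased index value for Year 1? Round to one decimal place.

Rebased(Year 1) = 95.7 / 86.7 × 100 = 110.3806

110.4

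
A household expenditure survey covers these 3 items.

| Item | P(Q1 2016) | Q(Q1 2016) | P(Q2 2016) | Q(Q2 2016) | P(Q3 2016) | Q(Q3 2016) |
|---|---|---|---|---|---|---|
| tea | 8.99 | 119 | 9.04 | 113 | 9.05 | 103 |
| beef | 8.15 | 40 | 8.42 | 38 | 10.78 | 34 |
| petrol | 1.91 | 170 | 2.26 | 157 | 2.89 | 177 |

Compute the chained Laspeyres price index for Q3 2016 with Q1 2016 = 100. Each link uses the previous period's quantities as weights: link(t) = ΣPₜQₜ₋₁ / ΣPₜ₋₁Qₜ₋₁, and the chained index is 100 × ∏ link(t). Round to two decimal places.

Link Q1 2016→Q2 2016:
ΣP(Q2 2016)Q(Q1 2016) = 9.04×119 + 8.42×40 + 2.26×170 = 1075.76 + 336.8 + 384.2 = 1796.76
ΣP(Q1 2016)Q(Q1 2016) = 8.99×119 + 8.15×40 + 1.91×170 = 1069.81 + 326 + 324.7 = 1720.51
link = 1796.76/1720.51 = 1.044318
Link Q2 2016→Q3 2016:
ΣP(Q3 2016)Q(Q2 2016) = 9.05×113 + 10.78×38 + 2.89×157 = 1022.65 + 409.64 + 453.73 = 1886.02
ΣP(Q2 2016)Q(Q2 2016) = 9.04×113 + 8.42×38 + 2.26×157 = 1021.52 + 319.96 + 354.82 = 1696.3
link = 1886.02/1696.3 = 1.111843
Chained index = 100 × 1.044318 × 1.111843 = 116.1118

116.11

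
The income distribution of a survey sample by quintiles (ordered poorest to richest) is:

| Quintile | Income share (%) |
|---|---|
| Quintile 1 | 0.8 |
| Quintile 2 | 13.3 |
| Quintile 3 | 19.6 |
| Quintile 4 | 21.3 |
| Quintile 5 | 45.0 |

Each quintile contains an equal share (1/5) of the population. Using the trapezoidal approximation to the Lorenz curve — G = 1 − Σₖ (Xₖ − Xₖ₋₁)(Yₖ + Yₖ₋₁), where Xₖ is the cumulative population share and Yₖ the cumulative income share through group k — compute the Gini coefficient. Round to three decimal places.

0.386

Cumulative income shares Yₖ: 0.0080, 0.1410, 0.3370, 0.5500, 1.0000
Σ (Xₖ−Xₖ₋₁)(Yₖ+Yₖ₋₁) = (1/5)(0.0080+0.0000) + (1/5)(0.1410+0.0080) + (1/5)(0.3370+0.1410) + (1/5)(0.5500+0.3370) + (1/5)(1.0000+0.5500)
  = 0.0016 + 0.0298 + 0.0956 + 0.1774 + 0.3100 = 0.6144
G = 1 − 0.6144 = 0.3856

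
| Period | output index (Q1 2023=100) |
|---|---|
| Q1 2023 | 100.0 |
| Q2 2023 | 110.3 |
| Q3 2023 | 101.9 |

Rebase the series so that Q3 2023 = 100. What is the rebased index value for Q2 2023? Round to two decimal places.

Rebased(Q2 2023) = 110.3 / 101.9 × 100 = 108.2434

108.24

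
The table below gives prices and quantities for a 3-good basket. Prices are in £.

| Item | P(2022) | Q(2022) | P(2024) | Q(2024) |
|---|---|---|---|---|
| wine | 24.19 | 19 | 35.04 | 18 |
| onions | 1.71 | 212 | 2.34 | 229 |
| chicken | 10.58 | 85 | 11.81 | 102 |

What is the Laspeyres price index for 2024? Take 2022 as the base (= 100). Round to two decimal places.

125.81

Laspeyres price index uses base-period quantities as weights.
ΣP(2024)·Q(2022) = 35.04×19 + 2.34×212 + 11.81×85 = 665.76 + 496.08 + 1003.85 = 2165.69
ΣP(2022)·Q(2022) = 24.19×19 + 1.71×212 + 10.58×85 = 459.61 + 362.52 + 899.3 = 1721.43
Index = 2165.69 / 1721.43 × 100 = 125.8076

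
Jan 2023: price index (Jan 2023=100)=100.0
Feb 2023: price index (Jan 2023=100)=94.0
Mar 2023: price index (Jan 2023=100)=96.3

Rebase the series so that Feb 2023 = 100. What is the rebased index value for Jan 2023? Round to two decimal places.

Rebased(Jan 2023) = 100.0 / 94.0 × 100 = 106.3830

106.38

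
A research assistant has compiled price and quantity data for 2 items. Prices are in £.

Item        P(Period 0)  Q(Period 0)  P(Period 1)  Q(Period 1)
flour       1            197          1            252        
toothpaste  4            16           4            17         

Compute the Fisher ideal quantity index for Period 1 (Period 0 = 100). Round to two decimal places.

122.61

Laspeyres component (base-period weights):
ΣP(Period 0)Q(Period 1) = 1×252 + 4×17 = 252 + 68 = 320
ΣP(Period 0)Q(Period 0) = 1×197 + 4×16 = 197 + 64 = 261
L = 320 / 261 × 100 = 122.6054
Paasche component (current-period weights):
ΣP(Period 1)Q(Period 1) = 1×252 + 4×17 = 252 + 68 = 320
ΣP(Period 1)Q(Period 0) = 1×197 + 4×16 = 197 + 64 = 261
P = 320 / 261 × 100 = 122.6054
Fisher = √(L × P) = √(122.6054 × 122.6054) = 122.6054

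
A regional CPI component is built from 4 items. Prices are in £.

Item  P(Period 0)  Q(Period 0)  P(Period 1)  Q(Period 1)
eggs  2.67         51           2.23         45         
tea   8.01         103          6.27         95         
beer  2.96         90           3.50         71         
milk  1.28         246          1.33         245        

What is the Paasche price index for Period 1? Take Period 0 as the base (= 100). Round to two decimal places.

90.43

Paasche price index uses current-period quantities as weights.
ΣP(Period 1)·Q(Period 1) = 2.23×45 + 6.27×95 + 3.50×71 + 1.33×245 = 100.35 + 595.65 + 248.5 + 325.85 = 1270.35
ΣP(Period 0)·Q(Period 1) = 2.67×45 + 8.01×95 + 2.96×71 + 1.28×245 = 120.15 + 760.95 + 210.16 + 313.6 = 1404.86
Index = 1270.35 / 1404.86 × 100 = 90.4254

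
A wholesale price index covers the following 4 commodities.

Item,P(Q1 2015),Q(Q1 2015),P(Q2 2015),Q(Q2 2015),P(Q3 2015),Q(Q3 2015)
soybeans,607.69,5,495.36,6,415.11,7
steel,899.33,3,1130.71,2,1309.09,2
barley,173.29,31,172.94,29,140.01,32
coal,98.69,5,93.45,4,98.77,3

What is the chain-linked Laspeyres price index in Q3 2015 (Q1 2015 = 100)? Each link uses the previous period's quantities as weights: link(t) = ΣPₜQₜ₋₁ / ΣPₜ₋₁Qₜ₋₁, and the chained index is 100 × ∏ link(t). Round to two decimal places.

90.78

Link Q1 2015→Q2 2015:
ΣP(Q2 2015)Q(Q1 2015) = 495.36×5 + 1130.71×3 + 172.94×31 + 93.45×5 = 2476.8 + 3392.13 + 5361.14 + 467.25 = 11697.32
ΣP(Q1 2015)Q(Q1 2015) = 607.69×5 + 899.33×3 + 173.29×31 + 98.69×5 = 3038.45 + 2697.99 + 5371.99 + 493.45 = 11601.88
link = 11697.32/11601.88 = 1.008226
Link Q2 2015→Q3 2015:
ΣP(Q3 2015)Q(Q2 2015) = 415.11×6 + 1309.09×2 + 140.01×29 + 98.77×4 = 2490.66 + 2618.18 + 4060.29 + 395.08 = 9564.21
ΣP(Q2 2015)Q(Q2 2015) = 495.36×6 + 1130.71×2 + 172.94×29 + 93.45×4 = 2972.16 + 2261.42 + 5015.26 + 373.8 = 10622.64
link = 9564.21/10622.64 = 0.900361
Chained index = 100 × 1.008226 × 0.900361 = 90.7768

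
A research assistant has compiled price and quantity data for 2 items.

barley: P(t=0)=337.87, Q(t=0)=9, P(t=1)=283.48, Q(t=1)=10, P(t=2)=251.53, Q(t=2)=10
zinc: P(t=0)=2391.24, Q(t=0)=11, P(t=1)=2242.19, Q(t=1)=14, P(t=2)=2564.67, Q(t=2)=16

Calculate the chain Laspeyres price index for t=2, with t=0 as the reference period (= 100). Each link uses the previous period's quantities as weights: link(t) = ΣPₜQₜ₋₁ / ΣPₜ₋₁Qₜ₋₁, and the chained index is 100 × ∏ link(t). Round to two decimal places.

104.11

Link t=0→t=1:
ΣP(t=1)Q(t=0) = 283.48×9 + 2242.19×11 = 2551.32 + 24664.09 = 27215.41
ΣP(t=0)Q(t=0) = 337.87×9 + 2391.24×11 = 3040.83 + 26303.64 = 29344.47
link = 27215.41/29344.47 = 0.927446
Link t=1→t=2:
ΣP(t=2)Q(t=1) = 251.53×10 + 2564.67×14 = 2515.3 + 35905.38 = 38420.68
ΣP(t=1)Q(t=1) = 283.48×10 + 2242.19×14 = 2834.8 + 31390.66 = 34225.46
link = 38420.68/34225.46 = 1.122576
Chained index = 100 × 0.927446 × 1.122576 = 104.1129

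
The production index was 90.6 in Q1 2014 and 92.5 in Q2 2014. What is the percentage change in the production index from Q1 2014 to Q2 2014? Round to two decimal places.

Change = (92.5 − 90.6) / 90.6 × 100
       = 1.9 / 90.6 × 100 = 2.0971%

2.10%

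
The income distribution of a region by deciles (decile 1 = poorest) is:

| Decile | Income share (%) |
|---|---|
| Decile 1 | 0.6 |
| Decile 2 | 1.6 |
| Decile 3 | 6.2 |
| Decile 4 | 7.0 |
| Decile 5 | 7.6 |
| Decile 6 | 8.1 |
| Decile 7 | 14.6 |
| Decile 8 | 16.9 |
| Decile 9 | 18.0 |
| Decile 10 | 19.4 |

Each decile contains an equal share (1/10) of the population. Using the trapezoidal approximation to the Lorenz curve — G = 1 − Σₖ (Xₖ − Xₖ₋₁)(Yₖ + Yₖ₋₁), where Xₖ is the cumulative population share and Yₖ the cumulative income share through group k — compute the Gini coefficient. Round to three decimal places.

0.361

Cumulative income shares Yₖ: 0.0060, 0.0220, 0.0840, 0.1540, 0.2300, 0.3110, 0.4570, 0.6260, 0.8060, 1.0000
Σ (Xₖ−Xₖ₋₁)(Yₖ+Yₖ₋₁) = (1/10)(0.0060+0.0000) + (1/10)(0.0220+0.0060) + (1/10)(0.0840+0.0220) + (1/10)(0.1540+0.0840) + (1/10)(0.2300+0.1540) + (1/10)(0.3110+0.2300) + (1/10)(0.4570+0.3110) + (1/10)(0.6260+0.4570) + (1/10)(0.8060+0.6260) + (1/10)(1.0000+0.8060)
  = 0.0006 + 0.0028 + 0.0106 + 0.0238 + 0.0384 + 0.0541 + 0.0768 + 0.1083 + 0.1432 + 0.1806 = 0.6392
G = 1 − 0.6392 = 0.3608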